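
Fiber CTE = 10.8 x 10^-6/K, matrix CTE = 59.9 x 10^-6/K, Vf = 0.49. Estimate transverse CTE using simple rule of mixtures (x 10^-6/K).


alpha_2 = alpha_f*Vf + alpha_m*(1-Vf) = 10.8*0.49 + 59.9*0.51 = 35.8 x 10^-6/K

35.8 x 10^-6/K


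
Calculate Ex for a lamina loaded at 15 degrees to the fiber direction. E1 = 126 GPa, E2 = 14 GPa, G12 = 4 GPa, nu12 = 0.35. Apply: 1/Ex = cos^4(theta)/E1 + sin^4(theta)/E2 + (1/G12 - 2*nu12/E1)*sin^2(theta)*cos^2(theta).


cos^4(15) = 0.870513, sin^4(15) = 0.004487, sin^2(15)*cos^2(15) = 0.0625
1/G12 - 2*nu12/E1 = 1/4 - 2*0.35/126 = 0.244444 GPa^-1
1/Ex = 0.870513/126 + 0.004487/14 + 0.244444*0.0625 = 0.0225071 GPa^-1
Ex = 44.43 GPa

44.43 GPa


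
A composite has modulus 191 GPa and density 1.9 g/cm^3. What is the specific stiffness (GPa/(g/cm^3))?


Specific stiffness = E/rho = 191/1.9 = 100.5 GPa/(g/cm^3)

100.5 GPa/(g/cm^3)


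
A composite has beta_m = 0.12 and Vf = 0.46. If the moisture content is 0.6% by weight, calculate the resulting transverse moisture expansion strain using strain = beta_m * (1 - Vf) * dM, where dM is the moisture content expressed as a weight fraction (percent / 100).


dM = 0.6/100 = 0.006
strain = beta_m * (1-Vf) * dM = 0.12 * 0.54 * 0.006 = 0.0003888

0.0003888


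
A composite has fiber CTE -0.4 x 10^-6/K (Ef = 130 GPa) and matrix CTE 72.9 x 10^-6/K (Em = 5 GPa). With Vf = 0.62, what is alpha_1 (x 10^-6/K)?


E1 = Ef*Vf + Em*(1-Vf) = 82.5
alpha_1 = (alpha_f*Ef*Vf + alpha_m*Em*(1-Vf))/E1 = 1.29 x 10^-6/K

1.29 x 10^-6/K


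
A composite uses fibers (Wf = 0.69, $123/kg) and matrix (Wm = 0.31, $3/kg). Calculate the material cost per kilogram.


Cost = cost_f*Wf + cost_m*Wm = 123*0.69 + 3*0.31 = $85.8/kg

$85.8/kg


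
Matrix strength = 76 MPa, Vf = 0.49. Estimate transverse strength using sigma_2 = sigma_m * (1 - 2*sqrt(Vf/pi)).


factor = 1 - 2*sqrt(0.49/pi) = 0.2101
sigma_2 = 76 * 0.2101 = 15.97 MPa

15.97 MPa


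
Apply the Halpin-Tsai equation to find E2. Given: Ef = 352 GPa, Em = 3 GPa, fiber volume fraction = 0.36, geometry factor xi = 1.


eta = (Ef/Em - 1)/(Ef/Em + xi) = (117.3333 - 1)/(117.3333 + 1) = 0.9831
E2 = Em*(1+xi*eta*Vf)/(1-eta*Vf) = 6.29 GPa

6.29 GPa


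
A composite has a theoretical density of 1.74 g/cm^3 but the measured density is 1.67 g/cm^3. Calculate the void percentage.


Void% = (rho_theo - rho_actual)/rho_theo * 100 = (1.74 - 1.67)/1.74 * 100 = 4.02%

4.02%


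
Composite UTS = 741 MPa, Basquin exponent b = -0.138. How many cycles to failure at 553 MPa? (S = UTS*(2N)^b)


N = 0.5 * (S/UTS)^(1/b) = 0.5 * (553/741)^(1/-0.138) = 4.1681 cycles

4.1681 cycles


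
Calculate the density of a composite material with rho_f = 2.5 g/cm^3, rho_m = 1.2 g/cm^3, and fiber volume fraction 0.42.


rho_c = rho_f*Vf + rho_m*(1-Vf) = 2.5*0.42 + 1.2*0.58 = 1.746 g/cm^3

1.746 g/cm^3


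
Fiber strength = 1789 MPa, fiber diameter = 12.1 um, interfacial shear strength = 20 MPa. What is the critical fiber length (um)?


Lc = sigma_f * d / (2 * tau_i) = 1789 * 12.1 / (2 * 20) = 541.2 um

541.2 um


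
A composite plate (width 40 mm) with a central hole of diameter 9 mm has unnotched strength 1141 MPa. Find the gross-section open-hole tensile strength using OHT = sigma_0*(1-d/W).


OHT = sigma_0*(1-d/W) = 1141*(1-9/40) = 884.3 MPa

884.3 MPa


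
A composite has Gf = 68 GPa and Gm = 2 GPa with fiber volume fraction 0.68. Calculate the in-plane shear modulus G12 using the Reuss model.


1/G12 = Vf/Gf + (1-Vf)/Gm = 0.68/68 + 0.32/2
G12 = 5.88 GPa

5.88 GPa


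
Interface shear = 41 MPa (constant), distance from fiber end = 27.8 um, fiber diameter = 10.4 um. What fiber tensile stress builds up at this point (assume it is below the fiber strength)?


Force balance: sigma_f * (pi*d^2/4) = tau * (pi*d) * x  ->  sigma_f = 4 * tau * x / d
sigma_f = 4 * 41 * 27.8 / 10.4 = 438.4 MPa

438.4 MPa


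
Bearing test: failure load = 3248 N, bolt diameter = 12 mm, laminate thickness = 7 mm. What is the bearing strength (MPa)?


sigma_br = F/(d*h) = 3248/(12*7) = 38.7 MPa

38.7 MPa


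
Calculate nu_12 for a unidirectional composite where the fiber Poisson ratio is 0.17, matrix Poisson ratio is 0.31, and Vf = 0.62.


nu_12 = nu_f*Vf + nu_m*(1-Vf) = 0.17*0.62 + 0.31*0.38 = 0.2232

0.2232


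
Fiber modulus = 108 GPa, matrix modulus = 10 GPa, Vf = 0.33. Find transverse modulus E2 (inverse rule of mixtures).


1/E2 = Vf/Ef + (1-Vf)/Em = 0.33/108 + 0.67/10
E2 = 14.27 GPa

14.27 GPa


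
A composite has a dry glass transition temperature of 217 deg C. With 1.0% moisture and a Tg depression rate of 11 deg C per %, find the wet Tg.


Tg_wet = Tg_dry - k*moisture = 217 - 11*1.0 = 206.0 deg C

206.0 deg C


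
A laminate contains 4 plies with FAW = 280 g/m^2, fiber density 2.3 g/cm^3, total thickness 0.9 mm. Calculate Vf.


Vf = n * FAW / (rho_f * h * 1000) = 4 * 280 / (2.3 * 0.9 * 1000) = 0.5411

0.5411


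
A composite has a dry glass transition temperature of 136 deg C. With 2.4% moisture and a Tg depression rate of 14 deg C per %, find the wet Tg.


Tg_wet = Tg_dry - k*moisture = 136 - 14*2.4 = 102.4 deg C

102.4 deg C


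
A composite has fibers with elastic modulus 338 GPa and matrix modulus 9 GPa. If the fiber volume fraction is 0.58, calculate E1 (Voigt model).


E1 = Ef*Vf + Em*(1-Vf) = 338*0.58 + 9*0.42 = 199.82 GPa

199.82 GPa


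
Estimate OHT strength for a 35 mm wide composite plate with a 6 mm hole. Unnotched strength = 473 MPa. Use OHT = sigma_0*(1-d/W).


OHT = sigma_0*(1-d/W) = 473*(1-6/35) = 391.9 MPa

391.9 MPa


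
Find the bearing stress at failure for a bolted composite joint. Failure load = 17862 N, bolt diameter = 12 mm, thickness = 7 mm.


sigma_br = F/(d*h) = 17862/(12*7) = 212.6 MPa

212.6 MPa


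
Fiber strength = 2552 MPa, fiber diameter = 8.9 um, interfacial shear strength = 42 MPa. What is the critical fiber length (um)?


Lc = sigma_f * d / (2 * tau_i) = 2552 * 8.9 / (2 * 42) = 270.4 um

270.4 um


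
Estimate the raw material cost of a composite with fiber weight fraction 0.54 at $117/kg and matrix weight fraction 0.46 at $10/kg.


Cost = cost_f*Wf + cost_m*Wm = 117*0.54 + 10*0.46 = $67.78/kg

$67.78/kg


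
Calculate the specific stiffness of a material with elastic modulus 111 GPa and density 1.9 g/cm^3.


Specific stiffness = E/rho = 111/1.9 = 58.4 GPa/(g/cm^3)

58.4 GPa/(g/cm^3)


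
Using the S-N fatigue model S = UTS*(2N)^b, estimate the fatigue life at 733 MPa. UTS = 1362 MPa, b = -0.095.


N = 0.5 * (S/UTS)^(1/b) = 0.5 * (733/1362)^(1/-0.095) = 339.8746 cycles

339.8746 cycles


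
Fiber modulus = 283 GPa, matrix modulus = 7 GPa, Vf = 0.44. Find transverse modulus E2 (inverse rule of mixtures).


1/E2 = Vf/Ef + (1-Vf)/Em = 0.44/283 + 0.56/7
E2 = 12.26 GPa

12.26 GPa


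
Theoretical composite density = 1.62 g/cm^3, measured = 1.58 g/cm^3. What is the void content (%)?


Void% = (rho_theo - rho_actual)/rho_theo * 100 = (1.62 - 1.58)/1.62 * 100 = 2.47%

2.47%


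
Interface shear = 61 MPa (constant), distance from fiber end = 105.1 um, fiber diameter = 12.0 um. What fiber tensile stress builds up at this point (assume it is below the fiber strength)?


Force balance: sigma_f * (pi*d^2/4) = tau * (pi*d) * x  ->  sigma_f = 4 * tau * x / d
sigma_f = 4 * 61 * 105.1 / 12.0 = 2137.0 MPa

2137.0 MPa


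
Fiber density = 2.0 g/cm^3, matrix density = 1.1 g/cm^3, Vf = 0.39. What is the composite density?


rho_c = rho_f*Vf + rho_m*(1-Vf) = 2.0*0.39 + 1.1*0.61 = 1.451 g/cm^3

1.451 g/cm^3


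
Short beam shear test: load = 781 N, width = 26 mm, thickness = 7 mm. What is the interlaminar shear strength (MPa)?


ILSS = 3F/(4bh) = 3*781/(4*26*7) = 3.22 MPa

3.22 MPa


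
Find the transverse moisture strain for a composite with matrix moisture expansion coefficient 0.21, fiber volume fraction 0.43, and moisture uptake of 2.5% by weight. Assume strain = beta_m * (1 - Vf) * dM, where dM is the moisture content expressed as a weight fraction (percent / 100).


dM = 2.5/100 = 0.025
strain = beta_m * (1-Vf) * dM = 0.21 * 0.57 * 0.025 = 0.0029925

0.0029925


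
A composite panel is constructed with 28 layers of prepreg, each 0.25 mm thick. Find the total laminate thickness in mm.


h = n * t_ply = 28 * 0.25 = 7.0 mm

7.0 mm


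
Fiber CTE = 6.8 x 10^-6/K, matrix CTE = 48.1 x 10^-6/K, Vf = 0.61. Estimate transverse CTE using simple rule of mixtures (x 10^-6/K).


alpha_2 = alpha_f*Vf + alpha_m*(1-Vf) = 6.8*0.61 + 48.1*0.39 = 22.9 x 10^-6/K

22.9 x 10^-6/K


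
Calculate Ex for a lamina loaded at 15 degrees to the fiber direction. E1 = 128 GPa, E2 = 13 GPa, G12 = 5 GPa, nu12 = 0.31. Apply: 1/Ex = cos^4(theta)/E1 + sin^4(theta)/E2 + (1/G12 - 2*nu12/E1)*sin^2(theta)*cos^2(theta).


cos^4(15) = 0.870513, sin^4(15) = 0.004487, sin^2(15)*cos^2(15) = 0.0625
1/G12 - 2*nu12/E1 = 1/5 - 2*0.31/128 = 0.195156 GPa^-1
1/Ex = 0.870513/128 + 0.004487/13 + 0.195156*0.0625 = 0.0193433 GPa^-1
Ex = 51.7 GPa

51.7 GPa


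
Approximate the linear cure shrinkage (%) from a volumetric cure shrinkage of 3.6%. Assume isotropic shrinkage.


Linear shrinkage ≈ vol_shrink/3 = 3.6/3 = 1.2%

1.2%


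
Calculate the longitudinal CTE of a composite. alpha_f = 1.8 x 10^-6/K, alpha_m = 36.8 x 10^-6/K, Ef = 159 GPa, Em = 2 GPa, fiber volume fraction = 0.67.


E1 = Ef*Vf + Em*(1-Vf) = 107.19
alpha_1 = (alpha_f*Ef*Vf + alpha_m*Em*(1-Vf))/E1 = 2.02 x 10^-6/K

2.02 x 10^-6/K


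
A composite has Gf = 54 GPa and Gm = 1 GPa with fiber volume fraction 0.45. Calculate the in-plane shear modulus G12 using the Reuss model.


1/G12 = Vf/Gf + (1-Vf)/Gm = 0.45/54 + 0.55/1
G12 = 1.79 GPa

1.79 GPa


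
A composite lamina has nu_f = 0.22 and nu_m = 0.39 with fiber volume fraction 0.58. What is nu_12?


nu_12 = nu_f*Vf + nu_m*(1-Vf) = 0.22*0.58 + 0.39*0.42 = 0.2914

0.2914


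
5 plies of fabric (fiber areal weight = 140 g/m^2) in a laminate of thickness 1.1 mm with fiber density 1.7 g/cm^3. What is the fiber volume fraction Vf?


Vf = n * FAW / (rho_f * h * 1000) = 5 * 140 / (1.7 * 1.1 * 1000) = 0.3743

0.3743


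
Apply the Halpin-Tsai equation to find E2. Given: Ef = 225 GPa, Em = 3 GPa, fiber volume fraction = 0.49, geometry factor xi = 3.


eta = (Ef/Em - 1)/(Ef/Em + xi) = (75.0 - 1)/(75.0 + 3) = 0.9487
E2 = Em*(1+xi*eta*Vf)/(1-eta*Vf) = 13.42 GPa

13.42 GPa


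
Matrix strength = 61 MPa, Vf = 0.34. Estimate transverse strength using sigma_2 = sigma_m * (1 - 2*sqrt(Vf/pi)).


factor = 1 - 2*sqrt(0.34/pi) = 0.342
sigma_2 = 61 * 0.342 = 20.86 MPa

20.86 MPa


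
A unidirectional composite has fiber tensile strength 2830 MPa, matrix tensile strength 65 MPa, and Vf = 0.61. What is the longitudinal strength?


sigma_1 = sigma_f*Vf + sigma_m*(1-Vf) = 2830*0.61 + 65*0.39 = 1751.7 MPa

1751.7 MPa


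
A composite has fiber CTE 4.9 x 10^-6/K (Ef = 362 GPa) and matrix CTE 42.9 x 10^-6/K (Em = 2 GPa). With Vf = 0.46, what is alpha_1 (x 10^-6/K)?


E1 = Ef*Vf + Em*(1-Vf) = 167.6
alpha_1 = (alpha_f*Ef*Vf + alpha_m*Em*(1-Vf))/E1 = 5.14 x 10^-6/K

5.14 x 10^-6/K


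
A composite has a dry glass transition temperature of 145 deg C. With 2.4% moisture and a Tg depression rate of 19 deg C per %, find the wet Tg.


Tg_wet = Tg_dry - k*moisture = 145 - 19*2.4 = 99.4 deg C

99.4 deg C


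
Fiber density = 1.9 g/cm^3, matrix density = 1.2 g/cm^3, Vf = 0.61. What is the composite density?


rho_c = rho_f*Vf + rho_m*(1-Vf) = 1.9*0.61 + 1.2*0.39 = 1.627 g/cm^3

1.627 g/cm^3


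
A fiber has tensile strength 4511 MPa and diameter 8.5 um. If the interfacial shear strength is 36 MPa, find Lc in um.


Lc = sigma_f * d / (2 * tau_i) = 4511 * 8.5 / (2 * 36) = 532.5 um

532.5 um


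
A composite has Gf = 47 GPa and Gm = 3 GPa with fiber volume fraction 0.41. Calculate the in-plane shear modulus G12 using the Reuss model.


1/G12 = Vf/Gf + (1-Vf)/Gm = 0.41/47 + 0.59/3
G12 = 4.87 GPa

4.87 GPa


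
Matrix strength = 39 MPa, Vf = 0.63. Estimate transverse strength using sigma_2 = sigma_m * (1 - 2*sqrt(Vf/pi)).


factor = 1 - 2*sqrt(0.63/pi) = 0.1044
sigma_2 = 39 * 0.1044 = 4.07 MPa

4.07 MPa


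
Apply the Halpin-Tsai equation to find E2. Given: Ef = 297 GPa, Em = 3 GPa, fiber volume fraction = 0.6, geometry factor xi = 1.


eta = (Ef/Em - 1)/(Ef/Em + xi) = (99.0 - 1)/(99.0 + 1) = 0.98
E2 = Em*(1+xi*eta*Vf)/(1-eta*Vf) = 11.56 GPa

11.56 GPa


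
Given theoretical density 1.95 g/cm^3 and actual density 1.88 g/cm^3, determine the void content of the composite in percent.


Void% = (rho_theo - rho_actual)/rho_theo * 100 = (1.95 - 1.88)/1.95 * 100 = 3.59%

3.59%


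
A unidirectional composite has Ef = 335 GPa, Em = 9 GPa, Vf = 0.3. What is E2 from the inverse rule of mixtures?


1/E2 = Vf/Ef + (1-Vf)/Em = 0.3/335 + 0.7/9
E2 = 12.71 GPa

12.71 GPa


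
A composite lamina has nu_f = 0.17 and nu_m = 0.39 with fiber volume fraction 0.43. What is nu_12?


nu_12 = nu_f*Vf + nu_m*(1-Vf) = 0.17*0.43 + 0.39*0.57 = 0.2954

0.2954


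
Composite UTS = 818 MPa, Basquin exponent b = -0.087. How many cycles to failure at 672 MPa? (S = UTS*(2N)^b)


N = 0.5 * (S/UTS)^(1/b) = 0.5 * (672/818)^(1/-0.087) = 4.7907 cycles

4.7907 cycles


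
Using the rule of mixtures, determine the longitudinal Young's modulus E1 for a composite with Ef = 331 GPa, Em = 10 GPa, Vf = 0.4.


E1 = Ef*Vf + Em*(1-Vf) = 331*0.4 + 10*0.6 = 138.4 GPa

138.4 GPa


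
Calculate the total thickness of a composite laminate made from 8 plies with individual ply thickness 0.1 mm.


h = n * t_ply = 8 * 0.1 = 0.8 mm

0.8 mm


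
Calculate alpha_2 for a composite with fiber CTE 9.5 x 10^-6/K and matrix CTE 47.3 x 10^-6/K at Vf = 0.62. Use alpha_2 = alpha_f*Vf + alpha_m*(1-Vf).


alpha_2 = alpha_f*Vf + alpha_m*(1-Vf) = 9.5*0.62 + 47.3*0.38 = 23.9 x 10^-6/K

23.9 x 10^-6/K


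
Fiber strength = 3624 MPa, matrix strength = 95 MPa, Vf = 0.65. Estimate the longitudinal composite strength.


sigma_1 = sigma_f*Vf + sigma_m*(1-Vf) = 3624*0.65 + 95*0.35 = 2388.9 MPa

2388.9 MPa


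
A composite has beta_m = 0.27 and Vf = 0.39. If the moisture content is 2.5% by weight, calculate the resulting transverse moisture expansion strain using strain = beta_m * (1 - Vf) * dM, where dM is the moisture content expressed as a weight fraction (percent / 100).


dM = 2.5/100 = 0.025
strain = beta_m * (1-Vf) * dM = 0.27 * 0.61 * 0.025 = 0.0041175

0.0041175


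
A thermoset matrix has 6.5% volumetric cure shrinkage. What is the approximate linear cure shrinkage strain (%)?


Linear shrinkage ≈ vol_shrink/3 = 6.5/3 = 2.167%

2.167%


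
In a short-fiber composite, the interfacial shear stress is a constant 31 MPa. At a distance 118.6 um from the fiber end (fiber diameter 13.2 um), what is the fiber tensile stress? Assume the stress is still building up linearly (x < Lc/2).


Force balance: sigma_f * (pi*d^2/4) = tau * (pi*d) * x  ->  sigma_f = 4 * tau * x / d
sigma_f = 4 * 31 * 118.6 / 13.2 = 1114.1 MPa

1114.1 MPa


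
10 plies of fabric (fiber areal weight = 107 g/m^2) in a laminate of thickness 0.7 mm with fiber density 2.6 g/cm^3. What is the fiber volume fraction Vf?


Vf = n * FAW / (rho_f * h * 1000) = 10 * 107 / (2.6 * 0.7 * 1000) = 0.5879

0.5879


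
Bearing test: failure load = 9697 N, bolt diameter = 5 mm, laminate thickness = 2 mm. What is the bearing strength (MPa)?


sigma_br = F/(d*h) = 9697/(5*2) = 969.7 MPa

969.7 MPa


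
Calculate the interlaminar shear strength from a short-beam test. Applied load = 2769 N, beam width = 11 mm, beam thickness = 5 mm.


ILSS = 3F/(4bh) = 3*2769/(4*11*5) = 37.76 MPa

37.76 MPa


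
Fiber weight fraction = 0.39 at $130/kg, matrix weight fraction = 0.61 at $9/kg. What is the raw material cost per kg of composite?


Cost = cost_f*Wf + cost_m*Wm = 130*0.39 + 9*0.61 = $56.19/kg

$56.19/kg


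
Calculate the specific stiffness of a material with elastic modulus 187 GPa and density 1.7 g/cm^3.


Specific stiffness = E/rho = 187/1.7 = 110.0 GPa/(g/cm^3)

110.0 GPa/(g/cm^3)


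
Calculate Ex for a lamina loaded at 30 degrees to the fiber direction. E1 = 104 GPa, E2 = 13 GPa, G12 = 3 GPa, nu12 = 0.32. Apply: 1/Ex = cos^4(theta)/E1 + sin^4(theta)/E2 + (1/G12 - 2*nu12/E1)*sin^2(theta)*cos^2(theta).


cos^4(30) = 0.5625, sin^4(30) = 0.0625, sin^2(30)*cos^2(30) = 0.1875
1/G12 - 2*nu12/E1 = 1/3 - 2*0.32/104 = 0.327179 GPa^-1
1/Ex = 0.5625/104 + 0.0625/13 + 0.327179*0.1875 = 0.0715625 GPa^-1
Ex = 13.97 GPa

13.97 GPa


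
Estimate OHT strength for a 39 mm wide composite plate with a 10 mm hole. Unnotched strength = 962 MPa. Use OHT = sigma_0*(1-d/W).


OHT = sigma_0*(1-d/W) = 962*(1-10/39) = 715.3 MPa

715.3 MPa


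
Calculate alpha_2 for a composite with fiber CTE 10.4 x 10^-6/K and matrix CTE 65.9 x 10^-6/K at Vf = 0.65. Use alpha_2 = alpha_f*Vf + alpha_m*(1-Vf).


alpha_2 = alpha_f*Vf + alpha_m*(1-Vf) = 10.4*0.65 + 65.9*0.35 = 29.8 x 10^-6/K

29.8 x 10^-6/K


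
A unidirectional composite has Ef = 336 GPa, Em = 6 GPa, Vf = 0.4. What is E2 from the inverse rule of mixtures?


1/E2 = Vf/Ef + (1-Vf)/Em = 0.4/336 + 0.6/6
E2 = 9.88 GPa

9.88 GPa


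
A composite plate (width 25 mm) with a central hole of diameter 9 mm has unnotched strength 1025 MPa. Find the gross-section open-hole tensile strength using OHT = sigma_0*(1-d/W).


OHT = sigma_0*(1-d/W) = 1025*(1-9/25) = 656.0 MPa

656.0 MPa


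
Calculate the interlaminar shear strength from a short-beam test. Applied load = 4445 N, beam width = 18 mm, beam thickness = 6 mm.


ILSS = 3F/(4bh) = 3*4445/(4*18*6) = 30.87 MPa

30.87 MPa


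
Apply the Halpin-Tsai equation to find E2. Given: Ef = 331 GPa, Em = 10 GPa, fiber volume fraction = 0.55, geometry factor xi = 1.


eta = (Ef/Em - 1)/(Ef/Em + xi) = (33.1 - 1)/(33.1 + 1) = 0.9413
E2 = Em*(1+xi*eta*Vf)/(1-eta*Vf) = 31.47 GPa

31.47 GPa


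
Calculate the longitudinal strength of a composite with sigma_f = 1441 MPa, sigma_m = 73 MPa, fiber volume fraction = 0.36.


sigma_1 = sigma_f*Vf + sigma_m*(1-Vf) = 1441*0.36 + 73*0.64 = 565.5 MPa

565.5 MPa


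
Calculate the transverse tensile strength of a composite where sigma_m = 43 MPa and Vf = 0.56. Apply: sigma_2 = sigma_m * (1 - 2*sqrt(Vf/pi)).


factor = 1 - 2*sqrt(0.56/pi) = 0.1556
sigma_2 = 43 * 0.1556 = 6.69 MPa

6.69 MPa


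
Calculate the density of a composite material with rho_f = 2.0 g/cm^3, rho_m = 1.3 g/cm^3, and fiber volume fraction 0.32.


rho_c = rho_f*Vf + rho_m*(1-Vf) = 2.0*0.32 + 1.3*0.68 = 1.524 g/cm^3

1.524 g/cm^3


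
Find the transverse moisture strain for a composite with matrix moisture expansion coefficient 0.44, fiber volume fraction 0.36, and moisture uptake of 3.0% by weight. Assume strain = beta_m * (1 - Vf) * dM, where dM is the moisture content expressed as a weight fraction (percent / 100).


dM = 3.0/100 = 0.03
strain = beta_m * (1-Vf) * dM = 0.44 * 0.64 * 0.03 = 0.008448

0.008448


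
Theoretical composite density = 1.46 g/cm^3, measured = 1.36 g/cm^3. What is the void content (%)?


Void% = (rho_theo - rho_actual)/rho_theo * 100 = (1.46 - 1.36)/1.46 * 100 = 6.85%

6.85%


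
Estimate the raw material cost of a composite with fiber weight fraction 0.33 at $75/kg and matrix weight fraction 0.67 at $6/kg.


Cost = cost_f*Wf + cost_m*Wm = 75*0.33 + 6*0.67 = $28.77/kg

$28.77/kg


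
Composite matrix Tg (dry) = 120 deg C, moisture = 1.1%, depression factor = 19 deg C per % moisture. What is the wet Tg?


Tg_wet = Tg_dry - k*moisture = 120 - 19*1.1 = 99.1 deg C

99.1 deg C


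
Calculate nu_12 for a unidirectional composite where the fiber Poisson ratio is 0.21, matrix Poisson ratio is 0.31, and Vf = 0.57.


nu_12 = nu_f*Vf + nu_m*(1-Vf) = 0.21*0.57 + 0.31*0.43 = 0.253

0.253


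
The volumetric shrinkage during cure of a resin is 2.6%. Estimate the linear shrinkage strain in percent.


Linear shrinkage ≈ vol_shrink/3 = 2.6/3 = 0.867%

0.867%


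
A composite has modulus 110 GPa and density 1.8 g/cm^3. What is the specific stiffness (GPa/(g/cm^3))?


Specific stiffness = E/rho = 110/1.8 = 61.1 GPa/(g/cm^3)

61.1 GPa/(g/cm^3)


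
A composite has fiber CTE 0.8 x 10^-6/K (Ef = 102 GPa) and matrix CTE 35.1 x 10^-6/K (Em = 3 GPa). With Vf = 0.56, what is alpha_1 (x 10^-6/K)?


E1 = Ef*Vf + Em*(1-Vf) = 58.44
alpha_1 = (alpha_f*Ef*Vf + alpha_m*Em*(1-Vf))/E1 = 1.57 x 10^-6/K

1.57 x 10^-6/K


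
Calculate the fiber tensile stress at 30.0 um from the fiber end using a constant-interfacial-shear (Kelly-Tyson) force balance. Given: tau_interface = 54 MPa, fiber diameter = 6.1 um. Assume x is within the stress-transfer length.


Force balance: sigma_f * (pi*d^2/4) = tau * (pi*d) * x  ->  sigma_f = 4 * tau * x / d
sigma_f = 4 * 54 * 30.0 / 6.1 = 1062.3 MPa

1062.3 MPa


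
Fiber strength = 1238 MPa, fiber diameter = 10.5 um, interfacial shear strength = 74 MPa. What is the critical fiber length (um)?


Lc = sigma_f * d / (2 * tau_i) = 1238 * 10.5 / (2 * 74) = 87.8 um

87.8 um


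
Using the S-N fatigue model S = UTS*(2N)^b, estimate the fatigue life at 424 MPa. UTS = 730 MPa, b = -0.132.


N = 0.5 * (S/UTS)^(1/b) = 0.5 * (424/730)^(1/-0.132) = 30.6565 cycles

30.6565 cycles


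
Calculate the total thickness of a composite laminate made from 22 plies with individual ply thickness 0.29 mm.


h = n * t_ply = 22 * 0.29 = 6.38 mm

6.38 mm


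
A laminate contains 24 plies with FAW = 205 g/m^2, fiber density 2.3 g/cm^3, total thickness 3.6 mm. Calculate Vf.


Vf = n * FAW / (rho_f * h * 1000) = 24 * 205 / (2.3 * 3.6 * 1000) = 0.5942

0.5942


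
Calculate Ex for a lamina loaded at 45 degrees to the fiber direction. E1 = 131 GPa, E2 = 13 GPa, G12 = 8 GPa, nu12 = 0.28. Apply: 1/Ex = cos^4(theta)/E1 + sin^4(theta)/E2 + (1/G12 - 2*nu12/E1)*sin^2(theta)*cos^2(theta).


cos^4(45) = 0.25, sin^4(45) = 0.25, sin^2(45)*cos^2(45) = 0.25
1/G12 - 2*nu12/E1 = 1/8 - 2*0.28/131 = 0.120725 GPa^-1
1/Ex = 0.25/131 + 0.25/13 + 0.120725*0.25 = 0.0513205 GPa^-1
Ex = 19.49 GPa

19.49 GPa


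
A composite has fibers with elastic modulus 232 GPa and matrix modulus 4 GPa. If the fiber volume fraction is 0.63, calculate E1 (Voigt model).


E1 = Ef*Vf + Em*(1-Vf) = 232*0.63 + 4*0.37 = 147.64 GPa

147.64 GPa


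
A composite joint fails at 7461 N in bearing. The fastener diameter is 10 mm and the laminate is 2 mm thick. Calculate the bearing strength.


sigma_br = F/(d*h) = 7461/(10*2) = 373.1 MPa

373.1 MPa


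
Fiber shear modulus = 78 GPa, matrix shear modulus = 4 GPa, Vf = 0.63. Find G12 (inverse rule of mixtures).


1/G12 = Vf/Gf + (1-Vf)/Gm = 0.63/78 + 0.37/4
G12 = 9.94 GPa

9.94 GPa


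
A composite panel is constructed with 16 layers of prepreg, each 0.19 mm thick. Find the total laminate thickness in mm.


h = n * t_ply = 16 * 0.19 = 3.04 mm

3.04 mm


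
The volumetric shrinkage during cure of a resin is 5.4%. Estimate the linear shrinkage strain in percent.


Linear shrinkage ≈ vol_shrink/3 = 5.4/3 = 1.8%

1.8%


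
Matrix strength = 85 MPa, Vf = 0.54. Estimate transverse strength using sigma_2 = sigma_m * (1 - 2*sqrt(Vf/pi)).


factor = 1 - 2*sqrt(0.54/pi) = 0.1708
sigma_2 = 85 * 0.1708 = 14.52 MPa

14.52 MPa


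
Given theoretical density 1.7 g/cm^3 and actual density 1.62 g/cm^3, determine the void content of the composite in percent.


Void% = (rho_theo - rho_actual)/rho_theo * 100 = (1.7 - 1.62)/1.7 * 100 = 4.71%

4.71%


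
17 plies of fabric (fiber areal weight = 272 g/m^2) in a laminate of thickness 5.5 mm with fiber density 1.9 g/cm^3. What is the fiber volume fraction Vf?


Vf = n * FAW / (rho_f * h * 1000) = 17 * 272 / (1.9 * 5.5 * 1000) = 0.4425

0.4425


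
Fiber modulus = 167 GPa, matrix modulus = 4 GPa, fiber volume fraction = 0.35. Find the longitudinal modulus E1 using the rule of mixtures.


E1 = Ef*Vf + Em*(1-Vf) = 167*0.35 + 4*0.65 = 61.05 GPa

61.05 GPa


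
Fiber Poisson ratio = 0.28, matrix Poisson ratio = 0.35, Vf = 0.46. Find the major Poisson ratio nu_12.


nu_12 = nu_f*Vf + nu_m*(1-Vf) = 0.28*0.46 + 0.35*0.54 = 0.3178

0.3178


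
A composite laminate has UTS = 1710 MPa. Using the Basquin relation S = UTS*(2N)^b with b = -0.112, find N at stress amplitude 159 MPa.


N = 0.5 * (S/UTS)^(1/b) = 0.5 * (159/1710)^(1/-0.112) = 8.1222e+08 cycles

8.1222e+08 cycles


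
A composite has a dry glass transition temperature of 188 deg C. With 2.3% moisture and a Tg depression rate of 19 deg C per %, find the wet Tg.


Tg_wet = Tg_dry - k*moisture = 188 - 19*2.3 = 144.3 deg C

144.3 deg C


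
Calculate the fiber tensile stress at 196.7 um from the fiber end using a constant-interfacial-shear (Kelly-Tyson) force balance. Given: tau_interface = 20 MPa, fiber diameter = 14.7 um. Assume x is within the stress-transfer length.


Force balance: sigma_f * (pi*d^2/4) = tau * (pi*d) * x  ->  sigma_f = 4 * tau * x / d
sigma_f = 4 * 20 * 196.7 / 14.7 = 1070.5 MPa

1070.5 MPa


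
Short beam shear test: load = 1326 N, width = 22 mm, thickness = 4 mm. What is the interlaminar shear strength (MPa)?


ILSS = 3F/(4bh) = 3*1326/(4*22*4) = 11.3 MPa

11.3 MPa


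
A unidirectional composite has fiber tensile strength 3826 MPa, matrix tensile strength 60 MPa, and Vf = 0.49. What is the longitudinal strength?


sigma_1 = sigma_f*Vf + sigma_m*(1-Vf) = 3826*0.49 + 60*0.51 = 1905.3 MPa

1905.3 MPa


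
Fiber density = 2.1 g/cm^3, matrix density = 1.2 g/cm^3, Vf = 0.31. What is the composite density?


rho_c = rho_f*Vf + rho_m*(1-Vf) = 2.1*0.31 + 1.2*0.69 = 1.479 g/cm^3

1.479 g/cm^3


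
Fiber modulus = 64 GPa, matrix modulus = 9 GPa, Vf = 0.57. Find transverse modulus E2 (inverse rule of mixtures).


1/E2 = Vf/Ef + (1-Vf)/Em = 0.57/64 + 0.43/9
E2 = 17.64 GPa

17.64 GPa


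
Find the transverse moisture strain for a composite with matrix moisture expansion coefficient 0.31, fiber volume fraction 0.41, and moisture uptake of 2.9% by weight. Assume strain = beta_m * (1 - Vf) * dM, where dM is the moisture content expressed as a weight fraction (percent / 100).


dM = 2.9/100 = 0.029
strain = beta_m * (1-Vf) * dM = 0.31 * 0.59 * 0.029 = 0.0053041

0.0053041


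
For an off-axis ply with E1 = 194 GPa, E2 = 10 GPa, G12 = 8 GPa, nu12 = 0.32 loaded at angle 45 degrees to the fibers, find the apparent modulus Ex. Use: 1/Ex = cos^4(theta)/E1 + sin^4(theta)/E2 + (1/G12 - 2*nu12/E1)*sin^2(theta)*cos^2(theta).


cos^4(45) = 0.25, sin^4(45) = 0.25, sin^2(45)*cos^2(45) = 0.25
1/G12 - 2*nu12/E1 = 1/8 - 2*0.32/194 = 0.121701 GPa^-1
1/Ex = 0.25/194 + 0.25/10 + 0.121701*0.25 = 0.0567139 GPa^-1
Ex = 17.63 GPa

17.63 GPa


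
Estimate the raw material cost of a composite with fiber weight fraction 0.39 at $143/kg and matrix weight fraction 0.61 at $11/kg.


Cost = cost_f*Wf + cost_m*Wm = 143*0.39 + 11*0.61 = $62.48/kg

$62.48/kg


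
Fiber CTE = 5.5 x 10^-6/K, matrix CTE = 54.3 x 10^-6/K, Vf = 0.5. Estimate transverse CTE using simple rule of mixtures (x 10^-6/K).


alpha_2 = alpha_f*Vf + alpha_m*(1-Vf) = 5.5*0.5 + 54.3*0.5 = 29.9 x 10^-6/K

29.9 x 10^-6/K


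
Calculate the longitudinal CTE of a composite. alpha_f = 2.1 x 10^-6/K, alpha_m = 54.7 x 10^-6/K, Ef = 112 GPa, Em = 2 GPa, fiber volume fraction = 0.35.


E1 = Ef*Vf + Em*(1-Vf) = 40.5
alpha_1 = (alpha_f*Ef*Vf + alpha_m*Em*(1-Vf))/E1 = 3.79 x 10^-6/K

3.79 x 10^-6/K


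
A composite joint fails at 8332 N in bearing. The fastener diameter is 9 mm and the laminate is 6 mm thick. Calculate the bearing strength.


sigma_br = F/(d*h) = 8332/(9*6) = 154.3 MPa

154.3 MPa


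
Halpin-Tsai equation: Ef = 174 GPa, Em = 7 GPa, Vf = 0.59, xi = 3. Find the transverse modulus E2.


eta = (Ef/Em - 1)/(Ef/Em + xi) = (24.8571 - 1)/(24.8571 + 3) = 0.8564
E2 = Em*(1+xi*eta*Vf)/(1-eta*Vf) = 35.6 GPa

35.6 GPa


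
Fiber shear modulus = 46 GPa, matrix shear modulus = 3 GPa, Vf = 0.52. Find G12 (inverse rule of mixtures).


1/G12 = Vf/Gf + (1-Vf)/Gm = 0.52/46 + 0.48/3
G12 = 5.84 GPa

5.84 GPa


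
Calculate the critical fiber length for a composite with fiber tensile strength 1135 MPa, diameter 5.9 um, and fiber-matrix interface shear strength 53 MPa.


Lc = sigma_f * d / (2 * tau_i) = 1135 * 5.9 / (2 * 53) = 63.2 um

63.2 um


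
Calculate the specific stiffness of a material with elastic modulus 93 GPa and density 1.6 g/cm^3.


Specific stiffness = E/rho = 93/1.6 = 58.1 GPa/(g/cm^3)

58.1 GPa/(g/cm^3)


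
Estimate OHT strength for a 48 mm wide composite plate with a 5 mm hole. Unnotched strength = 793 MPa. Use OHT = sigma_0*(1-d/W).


OHT = sigma_0*(1-d/W) = 793*(1-5/48) = 710.4 MPa

710.4 MPa


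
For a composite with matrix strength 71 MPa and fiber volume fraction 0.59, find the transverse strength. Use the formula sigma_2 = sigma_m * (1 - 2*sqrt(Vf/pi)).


factor = 1 - 2*sqrt(0.59/pi) = 0.1333
sigma_2 = 71 * 0.1333 = 9.46 MPa

9.46 MPa


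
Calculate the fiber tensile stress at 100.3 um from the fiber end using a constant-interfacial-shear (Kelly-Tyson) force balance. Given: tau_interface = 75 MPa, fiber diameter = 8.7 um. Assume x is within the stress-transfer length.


Force balance: sigma_f * (pi*d^2/4) = tau * (pi*d) * x  ->  sigma_f = 4 * tau * x / d
sigma_f = 4 * 75 * 100.3 / 8.7 = 3458.6 MPa

3458.6 MPa


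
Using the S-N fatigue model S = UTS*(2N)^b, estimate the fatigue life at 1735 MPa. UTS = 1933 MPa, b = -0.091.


N = 0.5 * (S/UTS)^(1/b) = 0.5 * (1735/1933)^(1/-0.091) = 1.6395 cycles

1.6395 cycles


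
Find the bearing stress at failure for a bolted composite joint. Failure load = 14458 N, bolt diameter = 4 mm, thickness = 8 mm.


sigma_br = F/(d*h) = 14458/(4*8) = 451.8 MPa

451.8 MPa


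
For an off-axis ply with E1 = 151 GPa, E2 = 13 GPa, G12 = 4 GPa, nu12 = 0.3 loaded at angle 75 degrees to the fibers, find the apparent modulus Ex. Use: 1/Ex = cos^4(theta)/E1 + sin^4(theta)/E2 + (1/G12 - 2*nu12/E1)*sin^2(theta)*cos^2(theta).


cos^4(75) = 0.004487, sin^4(75) = 0.870513, sin^2(75)*cos^2(75) = 0.0625
1/G12 - 2*nu12/E1 = 1/4 - 2*0.3/151 = 0.246026 GPa^-1
1/Ex = 0.004487/151 + 0.870513/13 + 0.246026*0.0625 = 0.0823689 GPa^-1
Ex = 12.14 GPa

12.14 GPa


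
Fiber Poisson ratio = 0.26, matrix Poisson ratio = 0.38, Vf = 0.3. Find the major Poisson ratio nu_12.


nu_12 = nu_f*Vf + nu_m*(1-Vf) = 0.26*0.3 + 0.38*0.7 = 0.344

0.344


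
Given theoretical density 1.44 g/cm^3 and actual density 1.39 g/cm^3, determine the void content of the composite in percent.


Void% = (rho_theo - rho_actual)/rho_theo * 100 = (1.44 - 1.39)/1.44 * 100 = 3.47%

3.47%


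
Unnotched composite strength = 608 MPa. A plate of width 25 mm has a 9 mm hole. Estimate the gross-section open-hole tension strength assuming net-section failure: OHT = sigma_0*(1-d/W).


OHT = sigma_0*(1-d/W) = 608*(1-9/25) = 389.1 MPa

389.1 MPa


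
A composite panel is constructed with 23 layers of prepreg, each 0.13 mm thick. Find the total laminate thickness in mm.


h = n * t_ply = 23 * 0.13 = 2.99 mm

2.99 mm


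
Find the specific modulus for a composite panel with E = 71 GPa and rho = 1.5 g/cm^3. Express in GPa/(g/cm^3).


Specific stiffness = E/rho = 71/1.5 = 47.3 GPa/(g/cm^3)

47.3 GPa/(g/cm^3)


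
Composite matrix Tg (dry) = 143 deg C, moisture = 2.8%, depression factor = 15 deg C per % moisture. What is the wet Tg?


Tg_wet = Tg_dry - k*moisture = 143 - 15*2.8 = 101.0 deg C

101.0 deg C


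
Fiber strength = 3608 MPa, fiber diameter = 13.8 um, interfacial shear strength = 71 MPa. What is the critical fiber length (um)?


Lc = sigma_f * d / (2 * tau_i) = 3608 * 13.8 / (2 * 71) = 350.6 um

350.6 um


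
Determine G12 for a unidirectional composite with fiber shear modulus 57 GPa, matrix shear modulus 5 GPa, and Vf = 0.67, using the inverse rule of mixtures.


1/G12 = Vf/Gf + (1-Vf)/Gm = 0.67/57 + 0.33/5
G12 = 12.86 GPa

12.86 GPa


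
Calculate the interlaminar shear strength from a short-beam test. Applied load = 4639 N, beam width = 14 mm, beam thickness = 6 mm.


ILSS = 3F/(4bh) = 3*4639/(4*14*6) = 41.42 MPa

41.42 MPa


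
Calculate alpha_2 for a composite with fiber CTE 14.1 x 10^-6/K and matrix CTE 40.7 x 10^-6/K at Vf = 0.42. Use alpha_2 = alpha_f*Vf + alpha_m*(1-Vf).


alpha_2 = alpha_f*Vf + alpha_m*(1-Vf) = 14.1*0.42 + 40.7*0.58 = 29.5 x 10^-6/K

29.5 x 10^-6/K


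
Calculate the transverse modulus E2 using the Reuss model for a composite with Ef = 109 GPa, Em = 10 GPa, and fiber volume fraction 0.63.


1/E2 = Vf/Ef + (1-Vf)/Em = 0.63/109 + 0.37/10
E2 = 23.38 GPa

23.38 GPa


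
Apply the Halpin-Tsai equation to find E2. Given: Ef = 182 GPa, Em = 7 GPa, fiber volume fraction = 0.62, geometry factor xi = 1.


eta = (Ef/Em - 1)/(Ef/Em + xi) = (26.0 - 1)/(26.0 + 1) = 0.9259
E2 = Em*(1+xi*eta*Vf)/(1-eta*Vf) = 25.87 GPa

25.87 GPa


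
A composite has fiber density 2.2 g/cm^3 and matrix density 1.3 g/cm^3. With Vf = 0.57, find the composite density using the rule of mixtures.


rho_c = rho_f*Vf + rho_m*(1-Vf) = 2.2*0.57 + 1.3*0.43 = 1.813 g/cm^3

1.813 g/cm^3


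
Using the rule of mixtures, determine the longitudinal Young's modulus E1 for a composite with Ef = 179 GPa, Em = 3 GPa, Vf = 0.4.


E1 = Ef*Vf + Em*(1-Vf) = 179*0.4 + 3*0.6 = 73.4 GPa

73.4 GPa


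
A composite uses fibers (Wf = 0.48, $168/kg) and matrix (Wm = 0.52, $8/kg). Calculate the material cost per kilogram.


Cost = cost_f*Wf + cost_m*Wm = 168*0.48 + 8*0.52 = $84.8/kg

$84.8/kg


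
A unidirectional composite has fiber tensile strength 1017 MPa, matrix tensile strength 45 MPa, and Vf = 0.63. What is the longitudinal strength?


sigma_1 = sigma_f*Vf + sigma_m*(1-Vf) = 1017*0.63 + 45*0.37 = 657.4 MPa

657.4 MPa


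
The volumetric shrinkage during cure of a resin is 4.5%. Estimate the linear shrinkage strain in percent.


Linear shrinkage ≈ vol_shrink/3 = 4.5/3 = 1.5%

1.5%


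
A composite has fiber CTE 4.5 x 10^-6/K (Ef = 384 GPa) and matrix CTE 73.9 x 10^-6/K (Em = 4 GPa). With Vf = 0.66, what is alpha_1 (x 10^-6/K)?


E1 = Ef*Vf + Em*(1-Vf) = 254.8
alpha_1 = (alpha_f*Ef*Vf + alpha_m*Em*(1-Vf))/E1 = 4.87 x 10^-6/K

4.87 x 10^-6/K


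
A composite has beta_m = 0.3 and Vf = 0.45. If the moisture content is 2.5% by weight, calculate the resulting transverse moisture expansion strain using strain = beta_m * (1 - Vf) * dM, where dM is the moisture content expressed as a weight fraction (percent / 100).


dM = 2.5/100 = 0.025
strain = beta_m * (1-Vf) * dM = 0.3 * 0.55 * 0.025 = 0.004125

0.004125


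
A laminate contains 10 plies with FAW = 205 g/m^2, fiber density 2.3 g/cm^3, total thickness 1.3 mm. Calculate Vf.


Vf = n * FAW / (rho_f * h * 1000) = 10 * 205 / (2.3 * 1.3 * 1000) = 0.6856

0.6856


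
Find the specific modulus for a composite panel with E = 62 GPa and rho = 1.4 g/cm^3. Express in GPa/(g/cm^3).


Specific stiffness = E/rho = 62/1.4 = 44.3 GPa/(g/cm^3)

44.3 GPa/(g/cm^3)


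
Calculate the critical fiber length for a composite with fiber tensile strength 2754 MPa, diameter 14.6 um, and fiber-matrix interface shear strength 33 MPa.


Lc = sigma_f * d / (2 * tau_i) = 2754 * 14.6 / (2 * 33) = 609.2 um

609.2 um


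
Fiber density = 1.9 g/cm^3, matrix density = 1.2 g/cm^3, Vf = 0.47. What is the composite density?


rho_c = rho_f*Vf + rho_m*(1-Vf) = 1.9*0.47 + 1.2*0.53 = 1.529 g/cm^3

1.529 g/cm^3


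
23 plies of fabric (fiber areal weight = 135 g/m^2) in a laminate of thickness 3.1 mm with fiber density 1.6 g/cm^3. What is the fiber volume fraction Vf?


Vf = n * FAW / (rho_f * h * 1000) = 23 * 135 / (1.6 * 3.1 * 1000) = 0.626

0.626


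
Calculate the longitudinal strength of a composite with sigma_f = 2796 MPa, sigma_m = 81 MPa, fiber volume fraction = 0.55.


sigma_1 = sigma_f*Vf + sigma_m*(1-Vf) = 2796*0.55 + 81*0.45 = 1574.3 MPa

1574.3 MPa


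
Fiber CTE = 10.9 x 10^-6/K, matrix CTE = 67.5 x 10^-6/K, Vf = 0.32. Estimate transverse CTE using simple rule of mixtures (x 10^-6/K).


alpha_2 = alpha_f*Vf + alpha_m*(1-Vf) = 10.9*0.32 + 67.5*0.68 = 49.4 x 10^-6/K

49.4 x 10^-6/K


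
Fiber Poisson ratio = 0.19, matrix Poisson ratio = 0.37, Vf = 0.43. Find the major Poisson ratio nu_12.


nu_12 = nu_f*Vf + nu_m*(1-Vf) = 0.19*0.43 + 0.37*0.57 = 0.2926

0.2926


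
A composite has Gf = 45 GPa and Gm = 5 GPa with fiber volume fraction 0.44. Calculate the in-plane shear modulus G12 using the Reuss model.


1/G12 = Vf/Gf + (1-Vf)/Gm = 0.44/45 + 0.56/5
G12 = 8.21 GPa

8.21 GPa


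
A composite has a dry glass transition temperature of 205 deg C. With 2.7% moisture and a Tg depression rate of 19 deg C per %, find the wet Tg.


Tg_wet = Tg_dry - k*moisture = 205 - 19*2.7 = 153.7 deg C

153.7 deg C


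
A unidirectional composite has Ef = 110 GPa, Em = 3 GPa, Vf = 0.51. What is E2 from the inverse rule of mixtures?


1/E2 = Vf/Ef + (1-Vf)/Em = 0.51/110 + 0.49/3
E2 = 5.95 GPa

5.95 GPa


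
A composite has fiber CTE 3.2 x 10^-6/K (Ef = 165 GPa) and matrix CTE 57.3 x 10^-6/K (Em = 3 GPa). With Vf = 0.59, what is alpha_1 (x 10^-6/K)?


E1 = Ef*Vf + Em*(1-Vf) = 98.58
alpha_1 = (alpha_f*Ef*Vf + alpha_m*Em*(1-Vf))/E1 = 3.88 x 10^-6/K

3.88 x 10^-6/K


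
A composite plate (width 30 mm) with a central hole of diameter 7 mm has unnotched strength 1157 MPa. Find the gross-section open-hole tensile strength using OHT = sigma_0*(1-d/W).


OHT = sigma_0*(1-d/W) = 1157*(1-7/30) = 887.0 MPa

887.0 MPa


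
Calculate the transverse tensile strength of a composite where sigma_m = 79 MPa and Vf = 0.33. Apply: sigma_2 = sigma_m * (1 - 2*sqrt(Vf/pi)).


factor = 1 - 2*sqrt(0.33/pi) = 0.3518
sigma_2 = 79 * 0.3518 = 27.79 MPa

27.79 MPa


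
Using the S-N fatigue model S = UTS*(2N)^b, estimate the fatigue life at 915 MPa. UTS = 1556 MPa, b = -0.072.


N = 0.5 * (S/UTS)^(1/b) = 0.5 * (915/1556)^(1/-0.072) = 797.2381 cycles

797.2381 cycles


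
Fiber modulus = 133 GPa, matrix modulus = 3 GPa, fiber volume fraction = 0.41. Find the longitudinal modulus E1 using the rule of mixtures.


E1 = Ef*Vf + Em*(1-Vf) = 133*0.41 + 3*0.59 = 56.3 GPa

56.3 GPa


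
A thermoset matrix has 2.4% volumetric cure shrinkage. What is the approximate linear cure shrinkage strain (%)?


Linear shrinkage ≈ vol_shrink/3 = 2.4/3 = 0.8%

0.8%


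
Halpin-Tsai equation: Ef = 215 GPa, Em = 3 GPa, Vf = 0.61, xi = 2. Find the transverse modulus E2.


eta = (Ef/Em - 1)/(Ef/Em + xi) = (71.6667 - 1)/(71.6667 + 2) = 0.9593
E2 = Em*(1+xi*eta*Vf)/(1-eta*Vf) = 15.7 GPa

15.7 GPa


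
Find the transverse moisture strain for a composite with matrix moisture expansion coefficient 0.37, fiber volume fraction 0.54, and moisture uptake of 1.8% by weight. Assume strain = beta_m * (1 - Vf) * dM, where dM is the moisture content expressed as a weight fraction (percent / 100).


dM = 1.8/100 = 0.018
strain = beta_m * (1-Vf) * dM = 0.37 * 0.46 * 0.018 = 0.0030636

0.0030636


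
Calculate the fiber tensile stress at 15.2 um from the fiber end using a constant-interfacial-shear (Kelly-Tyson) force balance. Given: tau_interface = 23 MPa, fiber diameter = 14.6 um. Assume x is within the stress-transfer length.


Force balance: sigma_f * (pi*d^2/4) = tau * (pi*d) * x  ->  sigma_f = 4 * tau * x / d
sigma_f = 4 * 23 * 15.2 / 14.6 = 95.8 MPa

95.8 MPa


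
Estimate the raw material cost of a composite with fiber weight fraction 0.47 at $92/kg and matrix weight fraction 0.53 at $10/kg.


Cost = cost_f*Wf + cost_m*Wm = 92*0.47 + 10*0.53 = $48.54/kg

$48.54/kg


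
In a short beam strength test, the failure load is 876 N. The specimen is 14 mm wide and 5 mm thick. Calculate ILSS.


ILSS = 3F/(4bh) = 3*876/(4*14*5) = 9.39 MPa

9.39 MPa
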